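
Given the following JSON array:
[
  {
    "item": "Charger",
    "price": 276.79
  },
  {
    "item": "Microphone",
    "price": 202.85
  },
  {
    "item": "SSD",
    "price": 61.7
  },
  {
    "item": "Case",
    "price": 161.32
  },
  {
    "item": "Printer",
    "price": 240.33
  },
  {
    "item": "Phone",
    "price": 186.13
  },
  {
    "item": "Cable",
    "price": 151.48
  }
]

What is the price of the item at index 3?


Array index 3 -> Case
price = 161.32

ANSWER: 161.32


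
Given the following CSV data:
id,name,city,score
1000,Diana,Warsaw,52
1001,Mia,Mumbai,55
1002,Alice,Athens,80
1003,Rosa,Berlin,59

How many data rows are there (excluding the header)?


Counting rows (excluding header):
Header: id,name,city,score
Data rows: 4

ANSWER: 4


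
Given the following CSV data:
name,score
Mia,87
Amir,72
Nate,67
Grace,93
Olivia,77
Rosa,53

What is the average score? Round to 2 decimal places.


Scores: 87, 72, 67, 93, 77, 53
Sum = 449
Count = 6
Average = 449 / 6 = 74.83

ANSWER: 74.83


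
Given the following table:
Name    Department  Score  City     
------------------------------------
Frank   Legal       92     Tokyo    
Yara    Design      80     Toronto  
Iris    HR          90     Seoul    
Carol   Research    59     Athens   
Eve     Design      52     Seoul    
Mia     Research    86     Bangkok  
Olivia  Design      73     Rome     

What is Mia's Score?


Row 6: Mia
Score = 86

ANSWER: 86


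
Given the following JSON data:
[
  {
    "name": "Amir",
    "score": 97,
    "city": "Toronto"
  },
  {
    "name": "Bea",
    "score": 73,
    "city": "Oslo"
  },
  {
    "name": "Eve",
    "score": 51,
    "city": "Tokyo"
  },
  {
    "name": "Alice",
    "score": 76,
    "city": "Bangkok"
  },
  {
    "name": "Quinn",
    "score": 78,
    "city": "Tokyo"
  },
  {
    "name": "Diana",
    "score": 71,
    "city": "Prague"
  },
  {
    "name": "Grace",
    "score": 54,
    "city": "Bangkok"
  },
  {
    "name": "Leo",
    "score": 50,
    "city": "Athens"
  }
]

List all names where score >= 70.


Filtering records where score >= 70:
  Amir (score=97) -> YES
  Bea (score=73) -> YES
  Eve (score=51) -> no
  Alice (score=76) -> YES
  Quinn (score=78) -> YES
  Diana (score=71) -> YES
  Grace (score=54) -> no
  Leo (score=50) -> no


ANSWER: Amir, Bea, Alice, Quinn, Diana


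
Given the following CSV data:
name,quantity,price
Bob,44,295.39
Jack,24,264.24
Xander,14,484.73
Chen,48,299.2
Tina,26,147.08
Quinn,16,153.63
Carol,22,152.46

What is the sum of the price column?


Values in 'price' column:
  Row 1: 295.39
  Row 2: 264.24
  Row 3: 484.73
  Row 4: 299.2
  Row 5: 147.08
  Row 6: 153.63
  Row 7: 152.46
Sum = 295.39 + 264.24 + 484.73 + 299.2 + 147.08 + 153.63 + 152.46 = 1796.73

ANSWER: 1796.73


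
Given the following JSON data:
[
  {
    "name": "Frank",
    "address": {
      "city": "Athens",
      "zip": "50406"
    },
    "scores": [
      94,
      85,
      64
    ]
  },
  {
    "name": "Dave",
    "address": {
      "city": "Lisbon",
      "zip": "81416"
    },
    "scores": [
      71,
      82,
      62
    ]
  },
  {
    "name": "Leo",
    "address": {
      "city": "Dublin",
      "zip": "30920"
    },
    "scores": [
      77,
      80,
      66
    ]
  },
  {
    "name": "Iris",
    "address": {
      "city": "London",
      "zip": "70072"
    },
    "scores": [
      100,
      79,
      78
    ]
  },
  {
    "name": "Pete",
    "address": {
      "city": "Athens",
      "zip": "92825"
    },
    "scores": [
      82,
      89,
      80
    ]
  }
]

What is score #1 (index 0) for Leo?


Path: records[2].scores[0]
Value: 77

ANSWER: 77


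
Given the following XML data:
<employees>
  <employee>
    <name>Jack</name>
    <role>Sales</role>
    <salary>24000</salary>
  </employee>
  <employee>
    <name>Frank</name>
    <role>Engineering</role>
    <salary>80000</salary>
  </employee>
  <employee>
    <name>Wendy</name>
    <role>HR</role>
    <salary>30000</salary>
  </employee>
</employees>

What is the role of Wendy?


Searching for <employee> with <name>Wendy</name>
Found at position 3
<role>HR</role>

ANSWER: HR


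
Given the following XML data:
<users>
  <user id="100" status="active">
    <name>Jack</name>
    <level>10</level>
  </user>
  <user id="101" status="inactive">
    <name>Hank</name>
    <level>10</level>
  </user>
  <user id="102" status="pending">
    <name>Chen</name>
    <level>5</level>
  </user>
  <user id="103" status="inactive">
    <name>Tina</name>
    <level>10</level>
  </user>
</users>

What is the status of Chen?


Finding user with name = Chen
user id="102" status="pending"

ANSWER: pending


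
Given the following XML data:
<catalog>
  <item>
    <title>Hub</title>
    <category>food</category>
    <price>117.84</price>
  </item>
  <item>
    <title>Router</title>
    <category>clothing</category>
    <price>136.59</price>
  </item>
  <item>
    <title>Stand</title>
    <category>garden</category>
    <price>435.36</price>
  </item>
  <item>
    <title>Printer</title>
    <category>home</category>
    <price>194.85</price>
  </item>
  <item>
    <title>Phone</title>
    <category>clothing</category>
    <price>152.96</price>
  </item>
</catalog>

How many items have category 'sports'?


Scanning <item> elements for <category>sports</category>:
Count: 0

ANSWER: 0


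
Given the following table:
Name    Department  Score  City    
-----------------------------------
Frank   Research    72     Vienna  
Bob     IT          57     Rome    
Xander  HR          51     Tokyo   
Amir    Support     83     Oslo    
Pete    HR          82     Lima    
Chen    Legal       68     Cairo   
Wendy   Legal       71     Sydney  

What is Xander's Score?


Row 3: Xander
Score = 51

ANSWER: 51


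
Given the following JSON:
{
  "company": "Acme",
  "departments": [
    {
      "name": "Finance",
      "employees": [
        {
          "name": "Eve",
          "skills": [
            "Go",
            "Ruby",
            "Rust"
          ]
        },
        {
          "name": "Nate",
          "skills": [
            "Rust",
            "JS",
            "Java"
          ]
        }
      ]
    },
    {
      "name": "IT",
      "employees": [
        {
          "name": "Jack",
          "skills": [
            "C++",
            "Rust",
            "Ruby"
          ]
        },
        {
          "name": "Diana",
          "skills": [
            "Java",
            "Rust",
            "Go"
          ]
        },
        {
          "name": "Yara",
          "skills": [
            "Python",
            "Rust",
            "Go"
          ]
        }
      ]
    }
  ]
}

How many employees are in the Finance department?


Path: departments[0].employees
Count: 2

ANSWER: 2


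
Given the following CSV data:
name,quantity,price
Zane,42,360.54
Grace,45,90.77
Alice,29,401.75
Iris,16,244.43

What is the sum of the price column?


Values in 'price' column:
  Row 1: 360.54
  Row 2: 90.77
  Row 3: 401.75
  Row 4: 244.43
Sum = 360.54 + 90.77 + 401.75 + 244.43 = 1097.49

ANSWER: 1097.49


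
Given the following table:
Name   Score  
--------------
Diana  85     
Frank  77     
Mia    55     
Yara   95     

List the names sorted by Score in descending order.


Sorting by Score (descending):
  Yara: 95
  Diana: 85
  Frank: 77
  Mia: 55


ANSWER: Yara, Diana, Frank, Mia


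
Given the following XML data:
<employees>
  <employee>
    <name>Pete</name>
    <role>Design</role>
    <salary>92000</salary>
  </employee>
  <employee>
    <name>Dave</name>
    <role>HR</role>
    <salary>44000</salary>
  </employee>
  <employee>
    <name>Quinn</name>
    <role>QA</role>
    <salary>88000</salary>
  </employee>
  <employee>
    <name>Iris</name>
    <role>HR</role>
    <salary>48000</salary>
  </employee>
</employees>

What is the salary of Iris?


Searching for <employee> with <name>Iris</name>
Found at position 4
<salary>48000</salary>

ANSWER: 48000


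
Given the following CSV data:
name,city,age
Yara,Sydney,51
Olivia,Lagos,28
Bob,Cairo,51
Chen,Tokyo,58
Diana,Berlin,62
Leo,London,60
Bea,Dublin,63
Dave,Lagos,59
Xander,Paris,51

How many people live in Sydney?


Scanning city column for 'Sydney':
  Row 1: Yara -> MATCH
Total matches: 1

ANSWER: 1


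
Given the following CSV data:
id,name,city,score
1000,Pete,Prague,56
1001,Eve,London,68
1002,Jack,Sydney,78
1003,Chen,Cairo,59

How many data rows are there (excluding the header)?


Counting rows (excluding header):
Header: id,name,city,score
Data rows: 4

ANSWER: 4


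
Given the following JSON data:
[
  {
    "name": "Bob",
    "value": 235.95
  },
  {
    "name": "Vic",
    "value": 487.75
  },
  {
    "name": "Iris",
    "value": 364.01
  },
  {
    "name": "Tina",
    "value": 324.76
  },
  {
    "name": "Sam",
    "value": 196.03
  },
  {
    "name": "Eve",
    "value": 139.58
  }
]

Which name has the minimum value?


Comparing values:
  Bob: 235.95
  Vic: 487.75
  Iris: 364.01
  Tina: 324.76
  Sam: 196.03
  Eve: 139.58
Minimum: Eve (139.58)

ANSWER: Eve


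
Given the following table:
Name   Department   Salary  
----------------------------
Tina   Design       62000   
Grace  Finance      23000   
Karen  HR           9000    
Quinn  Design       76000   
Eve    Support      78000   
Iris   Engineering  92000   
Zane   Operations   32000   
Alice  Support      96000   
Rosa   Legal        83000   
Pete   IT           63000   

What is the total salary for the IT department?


IT department members:
  Pete: 63000
Total = 63000 = 63000

ANSWER: 63000


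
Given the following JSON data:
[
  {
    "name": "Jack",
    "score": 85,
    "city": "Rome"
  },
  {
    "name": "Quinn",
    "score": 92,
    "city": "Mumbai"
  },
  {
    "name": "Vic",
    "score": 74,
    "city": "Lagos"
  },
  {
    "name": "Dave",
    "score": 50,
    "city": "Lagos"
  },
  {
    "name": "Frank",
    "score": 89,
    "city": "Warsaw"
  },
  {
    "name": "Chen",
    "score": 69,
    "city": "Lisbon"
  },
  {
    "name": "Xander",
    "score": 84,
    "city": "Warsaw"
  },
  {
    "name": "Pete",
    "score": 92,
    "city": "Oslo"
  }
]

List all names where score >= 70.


Filtering records where score >= 70:
  Jack (score=85) -> YES
  Quinn (score=92) -> YES
  Vic (score=74) -> YES
  Dave (score=50) -> no
  Frank (score=89) -> YES
  Chen (score=69) -> no
  Xander (score=84) -> YES
  Pete (score=92) -> YES


ANSWER: Jack, Quinn, Vic, Frank, Xander, Pete


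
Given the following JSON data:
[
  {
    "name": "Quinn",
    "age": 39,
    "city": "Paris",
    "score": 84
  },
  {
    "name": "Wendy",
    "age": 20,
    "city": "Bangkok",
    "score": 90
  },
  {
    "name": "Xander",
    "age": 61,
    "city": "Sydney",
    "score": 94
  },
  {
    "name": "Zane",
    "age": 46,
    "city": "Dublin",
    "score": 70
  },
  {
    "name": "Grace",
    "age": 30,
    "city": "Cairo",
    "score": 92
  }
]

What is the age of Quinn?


Looking up record where name = Quinn
Record index: 0
Field 'age' = 39

ANSWER: 39


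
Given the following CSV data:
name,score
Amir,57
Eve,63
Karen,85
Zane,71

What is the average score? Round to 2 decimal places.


Scores: 57, 63, 85, 71
Sum = 276
Count = 4
Average = 276 / 4 = 69.00

ANSWER: 69.00


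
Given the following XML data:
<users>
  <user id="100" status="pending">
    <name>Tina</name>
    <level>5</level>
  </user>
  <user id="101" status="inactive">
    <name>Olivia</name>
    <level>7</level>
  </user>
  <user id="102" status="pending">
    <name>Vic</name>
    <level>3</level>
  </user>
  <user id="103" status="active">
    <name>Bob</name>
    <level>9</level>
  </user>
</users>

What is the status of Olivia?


Finding user with name = Olivia
user id="101" status="inactive"

ANSWER: inactive


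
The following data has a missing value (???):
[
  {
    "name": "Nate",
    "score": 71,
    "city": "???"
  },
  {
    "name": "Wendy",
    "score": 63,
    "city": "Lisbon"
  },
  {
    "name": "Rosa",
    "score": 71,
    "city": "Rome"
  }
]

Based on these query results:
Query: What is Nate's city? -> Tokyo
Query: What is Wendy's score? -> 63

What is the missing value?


The missing value is Nate's city
From query: Nate's city = Tokyo

ANSWER: Tokyo


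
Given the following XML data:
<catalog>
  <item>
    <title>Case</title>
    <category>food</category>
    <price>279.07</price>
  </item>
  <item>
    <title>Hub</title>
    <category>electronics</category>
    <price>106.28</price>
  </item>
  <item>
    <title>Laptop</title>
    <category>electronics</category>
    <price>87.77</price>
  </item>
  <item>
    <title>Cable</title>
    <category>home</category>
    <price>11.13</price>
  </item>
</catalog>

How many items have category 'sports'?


Scanning <item> elements for <category>sports</category>:
Count: 0

ANSWER: 0


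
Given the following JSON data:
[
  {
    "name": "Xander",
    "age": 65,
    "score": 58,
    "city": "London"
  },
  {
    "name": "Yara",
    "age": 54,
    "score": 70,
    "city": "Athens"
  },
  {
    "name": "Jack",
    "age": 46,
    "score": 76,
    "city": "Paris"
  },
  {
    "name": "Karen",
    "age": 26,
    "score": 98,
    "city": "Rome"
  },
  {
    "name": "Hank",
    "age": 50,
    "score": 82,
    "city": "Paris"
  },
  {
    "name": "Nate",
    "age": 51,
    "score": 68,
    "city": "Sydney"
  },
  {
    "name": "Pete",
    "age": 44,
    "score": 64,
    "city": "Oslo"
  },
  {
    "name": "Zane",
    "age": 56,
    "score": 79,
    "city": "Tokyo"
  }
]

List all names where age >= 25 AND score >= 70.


Checking both conditions:
  Xander (age=65, score=58) -> no
  Yara (age=54, score=70) -> YES
  Jack (age=46, score=76) -> YES
  Karen (age=26, score=98) -> YES
  Hank (age=50, score=82) -> YES
  Nate (age=51, score=68) -> no
  Pete (age=44, score=64) -> no
  Zane (age=56, score=79) -> YES


ANSWER: Yara, Jack, Karen, Hank, Zane


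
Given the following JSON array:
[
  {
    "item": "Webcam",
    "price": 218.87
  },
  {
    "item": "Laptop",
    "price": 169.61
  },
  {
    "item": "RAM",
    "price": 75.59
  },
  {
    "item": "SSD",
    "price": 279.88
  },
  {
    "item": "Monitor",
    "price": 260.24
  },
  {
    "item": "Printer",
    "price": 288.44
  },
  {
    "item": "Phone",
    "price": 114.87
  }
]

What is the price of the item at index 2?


Array index 2 -> RAM
price = 75.59

ANSWER: 75.59


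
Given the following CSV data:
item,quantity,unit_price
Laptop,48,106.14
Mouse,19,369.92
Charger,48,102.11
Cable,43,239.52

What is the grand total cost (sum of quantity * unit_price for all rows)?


Computing row totals:
  Laptop: 48 * 106.14 = 5094.72
  Mouse: 19 * 369.92 = 7028.48
  Charger: 48 * 102.11 = 4901.28
  Cable: 43 * 239.52 = 10299.36
Grand total = 5094.72 + 7028.48 + 4901.28 + 10299.36 = 27323.84

ANSWER: 27323.84


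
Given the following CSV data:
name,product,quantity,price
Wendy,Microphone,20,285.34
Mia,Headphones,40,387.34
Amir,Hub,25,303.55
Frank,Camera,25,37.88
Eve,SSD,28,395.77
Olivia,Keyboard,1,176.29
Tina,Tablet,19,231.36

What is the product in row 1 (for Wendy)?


Row 1: Wendy
Column 'product' = Microphone

ANSWER: Microphone


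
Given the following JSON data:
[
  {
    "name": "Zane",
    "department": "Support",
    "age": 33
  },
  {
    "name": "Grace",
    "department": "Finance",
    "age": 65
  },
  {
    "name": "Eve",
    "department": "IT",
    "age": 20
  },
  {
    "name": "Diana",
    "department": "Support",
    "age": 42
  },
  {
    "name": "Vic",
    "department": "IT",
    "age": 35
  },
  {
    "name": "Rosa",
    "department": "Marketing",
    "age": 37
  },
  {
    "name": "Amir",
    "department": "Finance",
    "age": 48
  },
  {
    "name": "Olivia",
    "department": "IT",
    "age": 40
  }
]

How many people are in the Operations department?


Scanning records for department = Operations
  No matches found
Count: 0

ANSWER: 0


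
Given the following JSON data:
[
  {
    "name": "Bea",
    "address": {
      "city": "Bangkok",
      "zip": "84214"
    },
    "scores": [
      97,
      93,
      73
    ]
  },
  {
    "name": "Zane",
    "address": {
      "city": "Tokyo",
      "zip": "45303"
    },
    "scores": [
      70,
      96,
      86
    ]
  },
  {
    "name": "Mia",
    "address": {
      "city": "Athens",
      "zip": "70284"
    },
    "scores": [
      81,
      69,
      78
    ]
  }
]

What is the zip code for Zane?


Path: records[1].address.zip
Value: 45303

ANSWER: 45303


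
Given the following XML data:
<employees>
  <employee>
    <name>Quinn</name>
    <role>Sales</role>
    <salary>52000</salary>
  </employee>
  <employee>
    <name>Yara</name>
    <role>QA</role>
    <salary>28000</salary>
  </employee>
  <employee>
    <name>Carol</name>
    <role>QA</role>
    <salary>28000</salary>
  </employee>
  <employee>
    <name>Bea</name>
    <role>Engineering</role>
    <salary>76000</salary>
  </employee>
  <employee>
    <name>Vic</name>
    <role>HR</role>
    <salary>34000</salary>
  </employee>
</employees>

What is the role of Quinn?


Searching for <employee> with <name>Quinn</name>
Found at position 1
<role>Sales</role>

ANSWER: Sales


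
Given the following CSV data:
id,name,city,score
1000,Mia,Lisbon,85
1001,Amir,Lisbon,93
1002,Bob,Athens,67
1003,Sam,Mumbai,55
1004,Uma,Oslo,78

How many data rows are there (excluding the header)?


Counting rows (excluding header):
Header: id,name,city,score
Data rows: 5

ANSWER: 5


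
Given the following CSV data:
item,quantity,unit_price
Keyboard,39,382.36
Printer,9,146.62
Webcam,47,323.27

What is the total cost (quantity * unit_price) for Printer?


Row: Printer
quantity = 9
unit_price = 146.62
total = 9 * 146.62 = 1319.58

ANSWER: 1319.58


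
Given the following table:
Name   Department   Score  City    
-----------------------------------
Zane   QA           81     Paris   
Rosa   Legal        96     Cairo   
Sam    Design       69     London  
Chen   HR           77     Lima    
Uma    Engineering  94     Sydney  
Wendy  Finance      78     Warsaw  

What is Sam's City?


Row 3: Sam
City = London

ANSWER: London


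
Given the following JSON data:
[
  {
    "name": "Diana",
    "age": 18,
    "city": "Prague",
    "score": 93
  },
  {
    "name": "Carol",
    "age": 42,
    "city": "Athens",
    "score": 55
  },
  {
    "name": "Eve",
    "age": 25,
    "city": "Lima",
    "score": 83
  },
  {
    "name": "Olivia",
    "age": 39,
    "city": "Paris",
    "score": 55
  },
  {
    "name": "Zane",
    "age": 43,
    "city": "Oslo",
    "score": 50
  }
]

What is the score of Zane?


Looking up record where name = Zane
Record index: 4
Field 'score' = 50

ANSWER: 50


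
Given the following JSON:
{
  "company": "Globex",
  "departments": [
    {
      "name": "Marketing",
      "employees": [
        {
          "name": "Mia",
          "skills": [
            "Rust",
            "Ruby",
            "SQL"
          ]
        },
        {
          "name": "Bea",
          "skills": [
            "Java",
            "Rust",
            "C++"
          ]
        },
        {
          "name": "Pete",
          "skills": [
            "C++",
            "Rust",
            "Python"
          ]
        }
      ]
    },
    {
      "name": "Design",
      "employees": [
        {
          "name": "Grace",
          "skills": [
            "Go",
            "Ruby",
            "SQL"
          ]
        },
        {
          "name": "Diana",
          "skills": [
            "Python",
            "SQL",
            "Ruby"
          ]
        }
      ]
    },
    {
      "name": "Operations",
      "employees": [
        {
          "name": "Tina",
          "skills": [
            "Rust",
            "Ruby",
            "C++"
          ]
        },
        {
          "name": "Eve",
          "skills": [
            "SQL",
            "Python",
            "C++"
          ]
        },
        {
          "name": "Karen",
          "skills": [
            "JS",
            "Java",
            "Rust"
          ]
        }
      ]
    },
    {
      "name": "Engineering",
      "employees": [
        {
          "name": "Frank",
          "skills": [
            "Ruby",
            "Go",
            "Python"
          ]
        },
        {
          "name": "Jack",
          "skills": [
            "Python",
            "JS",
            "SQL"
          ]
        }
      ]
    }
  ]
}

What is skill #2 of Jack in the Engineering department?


Path: departments[3].employees[1].skills[1]
Value: JS

ANSWER: JS


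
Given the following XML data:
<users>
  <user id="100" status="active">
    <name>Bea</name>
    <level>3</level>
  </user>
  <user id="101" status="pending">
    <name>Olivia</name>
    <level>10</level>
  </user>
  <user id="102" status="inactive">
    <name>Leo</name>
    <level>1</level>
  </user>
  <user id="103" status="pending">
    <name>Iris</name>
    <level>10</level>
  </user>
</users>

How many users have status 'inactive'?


Counting users with status='inactive':
  Leo (id=102) -> MATCH
Count: 1

ANSWER: 1


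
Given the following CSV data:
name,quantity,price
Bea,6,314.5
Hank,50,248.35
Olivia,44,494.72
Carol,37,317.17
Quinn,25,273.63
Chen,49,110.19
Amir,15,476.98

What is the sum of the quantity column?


Values in 'quantity' column:
  Row 1: 6
  Row 2: 50
  Row 3: 44
  Row 4: 37
  Row 5: 25
  Row 6: 49
  Row 7: 15
Sum = 6 + 50 + 44 + 37 + 25 + 49 + 15 = 226

ANSWER: 226


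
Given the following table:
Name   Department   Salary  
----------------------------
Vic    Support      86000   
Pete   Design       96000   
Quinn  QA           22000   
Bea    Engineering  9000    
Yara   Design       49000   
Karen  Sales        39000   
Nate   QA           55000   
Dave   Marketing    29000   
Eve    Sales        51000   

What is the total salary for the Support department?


Support department members:
  Vic: 86000
Total = 86000 = 86000

ANSWER: 86000


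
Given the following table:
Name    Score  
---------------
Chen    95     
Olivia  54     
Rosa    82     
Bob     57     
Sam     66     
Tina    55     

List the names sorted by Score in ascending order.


Sorting by Score (ascending):
  Olivia: 54
  Tina: 55
  Bob: 57
  Sam: 66
  Rosa: 82
  Chen: 95


ANSWER: Olivia, Tina, Bob, Sam, Rosa, Chen


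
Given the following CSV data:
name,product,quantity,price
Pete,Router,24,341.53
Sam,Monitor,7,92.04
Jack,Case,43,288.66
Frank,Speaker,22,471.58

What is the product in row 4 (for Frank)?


Row 4: Frank
Column 'product' = Speaker

ANSWER: Speaker


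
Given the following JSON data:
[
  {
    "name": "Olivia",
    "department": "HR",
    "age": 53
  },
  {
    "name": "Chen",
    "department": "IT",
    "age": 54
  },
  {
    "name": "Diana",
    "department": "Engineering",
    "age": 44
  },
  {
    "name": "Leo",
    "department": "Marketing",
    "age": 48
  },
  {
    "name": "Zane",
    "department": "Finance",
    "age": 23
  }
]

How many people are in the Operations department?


Scanning records for department = Operations
  No matches found
Count: 0

ANSWER: 0


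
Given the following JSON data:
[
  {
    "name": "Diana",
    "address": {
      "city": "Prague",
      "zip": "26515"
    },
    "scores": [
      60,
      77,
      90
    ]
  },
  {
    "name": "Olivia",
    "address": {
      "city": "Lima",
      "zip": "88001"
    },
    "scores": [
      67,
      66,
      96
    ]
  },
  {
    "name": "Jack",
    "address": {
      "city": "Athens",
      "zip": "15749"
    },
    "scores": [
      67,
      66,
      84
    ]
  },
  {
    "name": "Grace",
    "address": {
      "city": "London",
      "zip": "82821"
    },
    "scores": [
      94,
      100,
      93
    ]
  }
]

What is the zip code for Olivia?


Path: records[1].address.zip
Value: 88001

ANSWER: 88001


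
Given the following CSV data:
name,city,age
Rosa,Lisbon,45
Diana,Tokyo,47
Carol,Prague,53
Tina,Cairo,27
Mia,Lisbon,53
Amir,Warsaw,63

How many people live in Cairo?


Scanning city column for 'Cairo':
  Row 4: Tina -> MATCH
Total matches: 1

ANSWER: 1


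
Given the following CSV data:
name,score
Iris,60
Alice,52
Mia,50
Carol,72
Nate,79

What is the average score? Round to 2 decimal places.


Scores: 60, 52, 50, 72, 79
Sum = 313
Count = 5
Average = 313 / 5 = 62.60

ANSWER: 62.60


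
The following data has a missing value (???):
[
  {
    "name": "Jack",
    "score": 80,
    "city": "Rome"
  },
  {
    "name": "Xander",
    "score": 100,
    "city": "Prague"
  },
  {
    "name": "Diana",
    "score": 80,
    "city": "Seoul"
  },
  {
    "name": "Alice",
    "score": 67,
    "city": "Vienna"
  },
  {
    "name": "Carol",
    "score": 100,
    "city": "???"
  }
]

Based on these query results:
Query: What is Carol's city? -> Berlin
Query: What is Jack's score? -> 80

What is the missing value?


The missing value is Carol's city
From query: Carol's city = Berlin

ANSWER: Berlin


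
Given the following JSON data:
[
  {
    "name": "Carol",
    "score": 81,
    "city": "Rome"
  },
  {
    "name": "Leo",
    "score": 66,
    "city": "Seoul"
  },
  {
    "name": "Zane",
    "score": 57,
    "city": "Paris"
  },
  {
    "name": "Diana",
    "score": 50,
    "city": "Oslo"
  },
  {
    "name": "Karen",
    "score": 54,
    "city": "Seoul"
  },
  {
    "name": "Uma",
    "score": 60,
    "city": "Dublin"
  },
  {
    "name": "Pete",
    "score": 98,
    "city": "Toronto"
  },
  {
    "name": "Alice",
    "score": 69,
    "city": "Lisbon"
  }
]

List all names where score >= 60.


Filtering records where score >= 60:
  Carol (score=81) -> YES
  Leo (score=66) -> YES
  Zane (score=57) -> no
  Diana (score=50) -> no
  Karen (score=54) -> no
  Uma (score=60) -> YES
  Pete (score=98) -> YES
  Alice (score=69) -> YES


ANSWER: Carol, Leo, Uma, Pete, Alice


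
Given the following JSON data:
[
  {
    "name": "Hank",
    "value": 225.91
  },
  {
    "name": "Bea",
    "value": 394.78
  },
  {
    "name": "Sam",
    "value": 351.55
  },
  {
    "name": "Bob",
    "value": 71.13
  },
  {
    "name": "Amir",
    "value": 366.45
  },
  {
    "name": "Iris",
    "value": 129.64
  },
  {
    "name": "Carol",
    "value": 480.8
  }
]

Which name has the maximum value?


Comparing values:
  Hank: 225.91
  Bea: 394.78
  Sam: 351.55
  Bob: 71.13
  Amir: 366.45
  Iris: 129.64
  Carol: 480.8
Maximum: Carol (480.8)

ANSWER: Carol


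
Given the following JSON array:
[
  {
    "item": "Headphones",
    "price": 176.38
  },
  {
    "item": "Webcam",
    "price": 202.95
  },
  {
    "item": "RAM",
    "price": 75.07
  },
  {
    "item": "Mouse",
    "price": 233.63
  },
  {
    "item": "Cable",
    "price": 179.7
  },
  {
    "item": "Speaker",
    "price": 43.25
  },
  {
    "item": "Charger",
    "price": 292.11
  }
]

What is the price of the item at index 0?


Array index 0 -> Headphones
price = 176.38

ANSWER: 176.38


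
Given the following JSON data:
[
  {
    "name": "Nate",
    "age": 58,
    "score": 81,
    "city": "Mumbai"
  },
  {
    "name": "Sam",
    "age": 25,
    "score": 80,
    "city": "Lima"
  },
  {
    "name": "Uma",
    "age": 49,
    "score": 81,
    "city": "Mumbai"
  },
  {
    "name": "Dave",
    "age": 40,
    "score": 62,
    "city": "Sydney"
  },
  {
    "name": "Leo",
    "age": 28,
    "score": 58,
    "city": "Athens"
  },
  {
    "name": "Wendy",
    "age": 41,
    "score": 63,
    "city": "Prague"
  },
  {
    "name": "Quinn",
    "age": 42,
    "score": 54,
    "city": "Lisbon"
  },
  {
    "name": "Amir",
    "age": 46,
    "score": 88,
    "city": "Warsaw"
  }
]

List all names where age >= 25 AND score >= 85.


Checking both conditions:
  Nate (age=58, score=81) -> no
  Sam (age=25, score=80) -> no
  Uma (age=49, score=81) -> no
  Dave (age=40, score=62) -> no
  Leo (age=28, score=58) -> no
  Wendy (age=41, score=63) -> no
  Quinn (age=42, score=54) -> no
  Amir (age=46, score=88) -> YES


ANSWER: Amir


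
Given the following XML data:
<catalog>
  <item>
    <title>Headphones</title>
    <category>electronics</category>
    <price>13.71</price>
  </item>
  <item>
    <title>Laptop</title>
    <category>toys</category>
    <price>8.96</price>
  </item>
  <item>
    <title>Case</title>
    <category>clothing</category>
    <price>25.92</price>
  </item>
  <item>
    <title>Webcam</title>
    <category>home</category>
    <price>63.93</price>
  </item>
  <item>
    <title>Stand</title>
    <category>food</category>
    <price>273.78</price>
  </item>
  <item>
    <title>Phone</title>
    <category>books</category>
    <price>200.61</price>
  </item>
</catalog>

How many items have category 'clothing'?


Scanning <item> elements for <category>clothing</category>:
  Item 3: Case -> MATCH
Count: 1

ANSWER: 1


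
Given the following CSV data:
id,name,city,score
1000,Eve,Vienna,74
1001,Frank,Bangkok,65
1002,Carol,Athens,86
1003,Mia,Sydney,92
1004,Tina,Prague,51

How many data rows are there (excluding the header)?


Counting rows (excluding header):
Header: id,name,city,score
Data rows: 5

ANSWER: 5


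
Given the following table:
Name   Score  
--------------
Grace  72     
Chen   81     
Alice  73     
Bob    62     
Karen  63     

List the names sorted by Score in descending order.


Sorting by Score (descending):
  Chen: 81
  Alice: 73
  Grace: 72
  Karen: 63
  Bob: 62


ANSWER: Chen, Alice, Grace, Karen, Bob


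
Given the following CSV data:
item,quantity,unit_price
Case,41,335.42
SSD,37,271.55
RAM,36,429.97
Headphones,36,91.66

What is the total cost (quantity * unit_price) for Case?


Row: Case
quantity = 41
unit_price = 335.42
total = 41 * 335.42 = 13752.22

ANSWER: 13752.22


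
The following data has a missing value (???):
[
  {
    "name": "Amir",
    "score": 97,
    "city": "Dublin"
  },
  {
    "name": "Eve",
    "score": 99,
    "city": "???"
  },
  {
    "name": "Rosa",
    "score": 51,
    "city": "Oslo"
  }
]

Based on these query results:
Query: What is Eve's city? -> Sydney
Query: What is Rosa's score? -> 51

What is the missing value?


The missing value is Eve's city
From query: Eve's city = Sydney

ANSWER: Sydney


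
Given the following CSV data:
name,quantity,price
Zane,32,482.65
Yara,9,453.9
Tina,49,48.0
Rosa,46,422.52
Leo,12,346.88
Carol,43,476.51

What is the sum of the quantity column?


Values in 'quantity' column:
  Row 1: 32
  Row 2: 9
  Row 3: 49
  Row 4: 46
  Row 5: 12
  Row 6: 43
Sum = 32 + 9 + 49 + 46 + 12 + 43 = 191

ANSWER: 191


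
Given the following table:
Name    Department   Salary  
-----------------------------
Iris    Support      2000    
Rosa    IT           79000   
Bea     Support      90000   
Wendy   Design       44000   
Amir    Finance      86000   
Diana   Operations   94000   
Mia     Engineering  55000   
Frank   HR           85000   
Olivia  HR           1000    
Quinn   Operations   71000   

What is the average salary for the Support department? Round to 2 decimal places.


Support department members:
  Iris: 2000
  Bea: 90000
Sum = 92000
Count = 2
Average = 92000 / 2 = 46000.00

ANSWER: 46000.00


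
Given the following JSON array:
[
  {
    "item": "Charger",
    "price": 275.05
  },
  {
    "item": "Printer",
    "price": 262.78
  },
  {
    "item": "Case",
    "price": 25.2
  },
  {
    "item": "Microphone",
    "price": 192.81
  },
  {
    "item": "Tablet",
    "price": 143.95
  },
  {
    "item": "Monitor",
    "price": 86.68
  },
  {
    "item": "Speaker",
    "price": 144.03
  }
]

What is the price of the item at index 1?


Array index 1 -> Printer
price = 262.78

ANSWER: 262.78


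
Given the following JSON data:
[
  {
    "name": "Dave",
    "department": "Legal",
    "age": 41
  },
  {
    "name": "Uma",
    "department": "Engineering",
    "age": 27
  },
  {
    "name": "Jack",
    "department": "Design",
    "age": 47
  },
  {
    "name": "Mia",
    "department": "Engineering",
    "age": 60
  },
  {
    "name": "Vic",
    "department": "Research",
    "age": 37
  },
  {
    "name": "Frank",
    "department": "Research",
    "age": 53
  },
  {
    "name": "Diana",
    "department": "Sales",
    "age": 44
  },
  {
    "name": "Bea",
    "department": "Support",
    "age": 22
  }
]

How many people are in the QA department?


Scanning records for department = QA
  No matches found
Count: 0

ANSWER: 0


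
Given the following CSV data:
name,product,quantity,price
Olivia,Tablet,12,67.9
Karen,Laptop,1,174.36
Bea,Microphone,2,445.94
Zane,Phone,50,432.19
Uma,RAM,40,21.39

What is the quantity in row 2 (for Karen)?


Row 2: Karen
Column 'quantity' = 1

ANSWER: 1


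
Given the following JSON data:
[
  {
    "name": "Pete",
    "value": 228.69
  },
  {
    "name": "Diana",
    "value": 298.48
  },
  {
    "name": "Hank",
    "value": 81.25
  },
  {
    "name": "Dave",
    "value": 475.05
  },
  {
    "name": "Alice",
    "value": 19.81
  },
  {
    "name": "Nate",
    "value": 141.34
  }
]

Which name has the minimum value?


Comparing values:
  Pete: 228.69
  Diana: 298.48
  Hank: 81.25
  Dave: 475.05
  Alice: 19.81
  Nate: 141.34
Minimum: Alice (19.81)

ANSWER: Alice


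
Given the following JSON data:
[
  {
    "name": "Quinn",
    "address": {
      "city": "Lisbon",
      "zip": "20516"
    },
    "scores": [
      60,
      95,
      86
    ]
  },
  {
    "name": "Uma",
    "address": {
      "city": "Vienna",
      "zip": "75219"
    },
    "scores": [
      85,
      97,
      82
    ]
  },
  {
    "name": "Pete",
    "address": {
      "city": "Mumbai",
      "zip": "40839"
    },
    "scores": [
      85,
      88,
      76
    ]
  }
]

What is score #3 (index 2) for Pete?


Path: records[2].scores[2]
Value: 76

ANSWER: 76


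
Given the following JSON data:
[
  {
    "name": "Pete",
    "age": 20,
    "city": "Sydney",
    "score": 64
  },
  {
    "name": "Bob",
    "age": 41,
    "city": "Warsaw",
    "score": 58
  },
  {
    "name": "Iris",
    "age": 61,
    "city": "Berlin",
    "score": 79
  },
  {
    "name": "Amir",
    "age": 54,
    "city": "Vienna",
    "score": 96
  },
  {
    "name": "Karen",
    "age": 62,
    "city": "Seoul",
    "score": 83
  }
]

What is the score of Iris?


Looking up record where name = Iris
Record index: 2
Field 'score' = 79

ANSWER: 79


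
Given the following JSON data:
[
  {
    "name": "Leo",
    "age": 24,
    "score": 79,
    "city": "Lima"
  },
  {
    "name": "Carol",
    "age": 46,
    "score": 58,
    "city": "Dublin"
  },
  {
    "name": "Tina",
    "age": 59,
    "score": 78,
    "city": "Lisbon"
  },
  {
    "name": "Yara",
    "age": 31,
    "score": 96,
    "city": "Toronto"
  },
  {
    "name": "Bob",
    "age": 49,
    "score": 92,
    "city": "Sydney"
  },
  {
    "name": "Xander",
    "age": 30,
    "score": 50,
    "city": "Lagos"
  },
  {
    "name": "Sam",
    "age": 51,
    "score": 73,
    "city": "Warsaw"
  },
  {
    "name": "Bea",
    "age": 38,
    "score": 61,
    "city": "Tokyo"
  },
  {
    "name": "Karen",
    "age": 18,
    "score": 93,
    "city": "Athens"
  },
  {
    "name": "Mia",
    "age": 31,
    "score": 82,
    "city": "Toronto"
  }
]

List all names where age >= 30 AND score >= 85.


Checking both conditions:
  Leo (age=24, score=79) -> no
  Carol (age=46, score=58) -> no
  Tina (age=59, score=78) -> no
  Yara (age=31, score=96) -> YES
  Bob (age=49, score=92) -> YES
  Xander (age=30, score=50) -> no
  Sam (age=51, score=73) -> no
  Bea (age=38, score=61) -> no
  Karen (age=18, score=93) -> no
  Mia (age=31, score=82) -> no


ANSWER: Yara, Bob


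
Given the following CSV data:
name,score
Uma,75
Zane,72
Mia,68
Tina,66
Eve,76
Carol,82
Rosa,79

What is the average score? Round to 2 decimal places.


Scores: 75, 72, 68, 66, 76, 82, 79
Sum = 518
Count = 7
Average = 518 / 7 = 74.00

ANSWER: 74.00


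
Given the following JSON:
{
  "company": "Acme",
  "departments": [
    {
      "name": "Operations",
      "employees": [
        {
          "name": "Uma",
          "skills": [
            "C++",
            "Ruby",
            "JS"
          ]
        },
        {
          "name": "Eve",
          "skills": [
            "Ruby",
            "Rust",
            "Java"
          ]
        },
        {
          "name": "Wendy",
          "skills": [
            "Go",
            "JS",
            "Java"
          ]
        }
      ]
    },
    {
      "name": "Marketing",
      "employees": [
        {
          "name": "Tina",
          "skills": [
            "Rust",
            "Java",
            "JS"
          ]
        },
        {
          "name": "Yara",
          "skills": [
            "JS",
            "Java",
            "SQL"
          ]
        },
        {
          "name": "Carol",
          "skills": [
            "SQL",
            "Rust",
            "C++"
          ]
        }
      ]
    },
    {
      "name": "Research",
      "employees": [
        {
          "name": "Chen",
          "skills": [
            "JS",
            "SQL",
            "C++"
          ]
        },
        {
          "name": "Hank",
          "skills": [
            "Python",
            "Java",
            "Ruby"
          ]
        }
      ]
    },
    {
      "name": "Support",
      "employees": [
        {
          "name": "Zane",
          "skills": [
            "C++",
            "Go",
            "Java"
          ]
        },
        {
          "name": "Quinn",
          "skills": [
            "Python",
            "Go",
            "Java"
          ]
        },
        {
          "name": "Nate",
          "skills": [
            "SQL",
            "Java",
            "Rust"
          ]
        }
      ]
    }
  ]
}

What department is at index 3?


Path: departments[3].name
Value: Support

ANSWER: Support


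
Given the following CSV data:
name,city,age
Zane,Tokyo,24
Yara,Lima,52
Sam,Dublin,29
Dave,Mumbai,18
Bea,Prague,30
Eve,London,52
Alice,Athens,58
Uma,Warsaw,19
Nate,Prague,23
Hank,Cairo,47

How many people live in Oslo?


Scanning city column for 'Oslo':
Total matches: 0

ANSWER: 0


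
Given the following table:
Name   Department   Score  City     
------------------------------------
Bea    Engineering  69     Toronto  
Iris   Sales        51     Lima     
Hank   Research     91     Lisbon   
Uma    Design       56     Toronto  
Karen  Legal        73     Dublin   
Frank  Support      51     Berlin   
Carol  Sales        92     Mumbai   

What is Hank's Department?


Row 3: Hank
Department = Research

ANSWER: Research


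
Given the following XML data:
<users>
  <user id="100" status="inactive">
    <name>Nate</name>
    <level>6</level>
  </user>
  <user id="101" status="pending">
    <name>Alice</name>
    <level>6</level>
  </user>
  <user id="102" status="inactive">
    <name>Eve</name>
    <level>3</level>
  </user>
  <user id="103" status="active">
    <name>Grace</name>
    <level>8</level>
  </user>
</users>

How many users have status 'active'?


Counting users with status='active':
  Grace (id=103) -> MATCH
Count: 1

ANSWER: 1


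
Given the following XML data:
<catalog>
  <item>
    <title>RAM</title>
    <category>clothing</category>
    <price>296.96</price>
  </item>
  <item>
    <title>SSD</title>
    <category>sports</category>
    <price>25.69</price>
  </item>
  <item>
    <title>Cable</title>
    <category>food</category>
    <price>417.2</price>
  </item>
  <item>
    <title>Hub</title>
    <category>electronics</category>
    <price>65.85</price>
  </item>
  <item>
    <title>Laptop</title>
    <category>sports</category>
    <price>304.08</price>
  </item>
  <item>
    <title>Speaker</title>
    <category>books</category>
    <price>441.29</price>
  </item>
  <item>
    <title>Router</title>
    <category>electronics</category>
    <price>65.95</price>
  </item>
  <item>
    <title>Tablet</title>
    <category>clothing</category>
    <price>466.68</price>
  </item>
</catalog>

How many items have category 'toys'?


Scanning <item> elements for <category>toys</category>:
Count: 0

ANSWER: 0


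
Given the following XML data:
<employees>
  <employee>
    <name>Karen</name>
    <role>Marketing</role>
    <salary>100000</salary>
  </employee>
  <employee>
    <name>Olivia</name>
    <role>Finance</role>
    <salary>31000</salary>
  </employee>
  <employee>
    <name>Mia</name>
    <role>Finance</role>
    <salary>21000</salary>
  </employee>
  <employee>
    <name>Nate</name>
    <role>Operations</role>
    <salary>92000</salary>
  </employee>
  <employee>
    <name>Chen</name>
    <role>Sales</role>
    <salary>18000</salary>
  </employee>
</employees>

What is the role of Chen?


Searching for <employee> with <name>Chen</name>
Found at position 5
<role>Sales</role>

ANSWER: Sales
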